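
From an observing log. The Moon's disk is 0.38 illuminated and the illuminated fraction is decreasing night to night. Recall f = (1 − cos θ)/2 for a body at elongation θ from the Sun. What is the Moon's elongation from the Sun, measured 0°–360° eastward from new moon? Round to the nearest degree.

From f = (1 − cos θ)/2: cos θ = 1 − 2×0.38 = 0.240; arccos → 76.1°.
Since the Moon is past full (waning), take the reflex angle: θ = 360° − 76.1° = 283.9°.

284°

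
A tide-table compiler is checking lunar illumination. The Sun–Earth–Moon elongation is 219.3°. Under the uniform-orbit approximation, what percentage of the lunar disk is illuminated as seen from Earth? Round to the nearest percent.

89%

Half-versine of 219.3°: (1 − (-0.774))/2 = 0.887, i.e. 89%.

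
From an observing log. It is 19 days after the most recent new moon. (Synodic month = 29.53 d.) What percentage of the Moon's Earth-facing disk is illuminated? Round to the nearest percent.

81%

Elongation θ = 360° × 19/29.53 ≈ 231.6°.
With cos θ = (-0.621), the lit fraction is (1 − (-0.621))/2 ≈ 0.810, so 81%.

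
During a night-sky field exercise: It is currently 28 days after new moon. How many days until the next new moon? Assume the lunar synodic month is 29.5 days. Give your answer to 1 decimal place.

One full lunation from the last new moon is 29.5 d; remaining = 29.5 − 28 = 1.500 d.

1.5 days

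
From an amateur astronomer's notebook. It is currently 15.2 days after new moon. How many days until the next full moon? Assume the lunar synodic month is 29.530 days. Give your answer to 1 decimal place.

Full moon occurs at elongation 180°, i.e. at age 29.530 × 180/360 = 14.765 d.
Already past this cycle's full moon; the next is at 14.765 + 29.530 = 44.295 d, so 44.295 − 15.2 = 29.095 days.

29.1 days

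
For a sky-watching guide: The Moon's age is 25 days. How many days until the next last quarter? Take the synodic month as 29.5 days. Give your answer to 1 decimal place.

26.6 days

Last quarter is 0.75 of the way through the cycle: age 0.75 × 29.5 = 22.125 d.
Already past this cycle's last quarter; the next is at 22.125 + 29.5 = 51.625 d, so 51.625 − 25 = 26.625 days.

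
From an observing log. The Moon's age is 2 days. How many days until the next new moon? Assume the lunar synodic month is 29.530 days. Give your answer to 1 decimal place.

27.5 days

One full lunation from the last new moon is 29.530 d; remaining = 29.530 − 2 = 27.530 d.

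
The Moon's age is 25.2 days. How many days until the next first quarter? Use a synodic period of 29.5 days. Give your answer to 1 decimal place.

First quarter is 0.25 of the way through the cycle: age 0.25 × 29.5 = 7.375 d.
This lunation's first quarter (7.375 d) has passed, so add one period: 36.875 − 25.2 = 11.675 days.

11.7 days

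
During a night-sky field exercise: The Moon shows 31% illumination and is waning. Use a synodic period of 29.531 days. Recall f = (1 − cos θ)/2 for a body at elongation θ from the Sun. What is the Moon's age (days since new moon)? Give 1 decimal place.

From f = (1 − cos θ)/2: cos θ = 1 − 2×0.31 = 0.380; arccos → 67.7°.
A waning Moon lies in 180°–360°, so θ = 360° − 67.7° = 292.3°.
That fraction of the synodic month is 292.3/360 × 29.531 d ≈ 23.98 d.

24.0 days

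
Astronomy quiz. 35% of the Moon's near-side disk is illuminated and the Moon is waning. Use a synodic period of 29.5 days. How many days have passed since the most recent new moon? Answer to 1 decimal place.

23.6 days

cos θ = 1 − 2f = 0.300, giving a principal value of 72.5°.
Since the Moon is past full (waning), take the reflex angle: θ = 360° − 72.5° = 287.5°.
That fraction of the synodic month is 287.5/360 × 29.5 d ≈ 23.56 d.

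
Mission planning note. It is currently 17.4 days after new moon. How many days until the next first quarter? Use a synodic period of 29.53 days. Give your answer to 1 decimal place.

First quarter is 0.25 of the way through the cycle: age 0.25 × 29.53 = 7.383 d.
Already past this cycle's first quarter; the next is at 7.383 + 29.53 = 36.913 d, so 36.913 − 17.4 = 19.513 days.

19.5 days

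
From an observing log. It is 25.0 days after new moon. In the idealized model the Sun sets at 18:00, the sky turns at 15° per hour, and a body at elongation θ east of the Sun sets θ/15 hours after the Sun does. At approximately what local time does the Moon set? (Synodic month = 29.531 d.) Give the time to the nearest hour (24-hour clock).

The Moon has covered 25.0/29.531 of its cycle, so θ ≈ 360° × 25.0/29.531 = 304.8°.
At 15° of sky rotation per hour, 304.8° corresponds to a 20.32 h lag.
18:00 + 20.32 h ≈ 14:19 → 14:00 to the nearest hour.

14:00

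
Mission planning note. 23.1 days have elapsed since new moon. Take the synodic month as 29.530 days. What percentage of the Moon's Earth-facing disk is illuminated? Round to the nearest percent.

40%

Phase angle: θ = 360°·(23.1 d)/(29.530 d) = 281.6°.
Illuminated fraction = (1 − cos 281.6°)/2 = (1 − 0.201)/2 ≈ 0.399, so 40%.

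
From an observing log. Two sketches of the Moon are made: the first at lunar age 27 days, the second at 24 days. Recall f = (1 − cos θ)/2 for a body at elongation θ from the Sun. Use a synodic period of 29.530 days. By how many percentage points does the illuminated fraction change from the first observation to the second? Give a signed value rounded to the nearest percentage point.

+24 percentage points

θ₁ = 360° × 27/29.530 = 329.2°, f₁ = (1 − cos θ₁)/2 = 0.071.
θ₂ = 360° × 24/29.530 = 292.6°, f₂ = (1 − cos θ₂)/2 = 0.308.
Change = f₂ − f₁ = +0.237 → +24 percentage points.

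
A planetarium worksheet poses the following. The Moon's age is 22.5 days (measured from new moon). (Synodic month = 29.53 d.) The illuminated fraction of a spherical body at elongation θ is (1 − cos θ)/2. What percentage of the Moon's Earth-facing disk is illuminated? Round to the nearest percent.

46%

The Moon has covered 22.5/29.53 of its cycle, so θ ≈ 360° × 22.5/29.53 = 274.3°.
cos 274.3° = 0.075, so f = (1 − 0.075)/2 = 0.463, so 46%.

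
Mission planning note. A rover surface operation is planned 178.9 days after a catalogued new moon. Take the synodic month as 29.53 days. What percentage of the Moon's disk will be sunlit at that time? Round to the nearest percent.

3%

178.9/29.53 = 6.058 lunations, so 6 complete cycles and 1.72 d into the next.
Phase angle: θ = 360°·(1.72 d)/(29.53 d) = 21.0°.
Illuminated fraction = (1 − cos 21.0°)/2 = (1 − 0.934)/2 ≈ 0.033, so 3%.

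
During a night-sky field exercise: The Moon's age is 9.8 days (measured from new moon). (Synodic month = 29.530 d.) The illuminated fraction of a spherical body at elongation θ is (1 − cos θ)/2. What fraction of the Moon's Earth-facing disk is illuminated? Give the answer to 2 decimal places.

0.75

Phase angle: θ = 360°·(9.8 d)/(29.530 d) = 119.5°.
cos 119.5° = (-0.492), so f = (1 − (-0.492))/2 = 0.746.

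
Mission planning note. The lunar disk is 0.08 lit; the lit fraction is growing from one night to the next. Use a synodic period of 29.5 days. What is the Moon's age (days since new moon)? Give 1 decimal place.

2.7 days

From f = (1 − cos θ)/2: cos θ = 1 − 2×0.08 = 0.840; arccos → 32.9°.
Waxing ⇒ before full, so θ = 32.9°.
Age = 29.5 × 32.9°/360° ≈ 2.69 days.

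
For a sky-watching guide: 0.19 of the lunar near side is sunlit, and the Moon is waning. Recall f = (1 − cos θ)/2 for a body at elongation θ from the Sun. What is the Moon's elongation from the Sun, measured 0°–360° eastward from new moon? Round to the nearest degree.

Invert f = (1 − cos θ)/2 to get cos θ = 1 − 2(0.19) = 0.620, hence θ₀ = arccos 0.620 = 51.7°.
Since the Moon is past full (waning), take the reflex angle: θ = 360° − 51.7° = 308.3°.

308°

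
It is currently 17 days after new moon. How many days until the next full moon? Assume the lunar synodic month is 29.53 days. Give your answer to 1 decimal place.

Full moon is 0.5 of the way through the cycle: age 0.5 × 29.53 = 14.765 d.
Already past this cycle's full moon; the next is at 14.765 + 29.53 = 44.295 d, so 44.295 − 17 = 27.295 days.

27.3 days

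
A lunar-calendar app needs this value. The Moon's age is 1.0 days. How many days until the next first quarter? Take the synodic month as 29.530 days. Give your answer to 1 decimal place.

6.4 days

First quarter is 0.25 of the way through the cycle: age 0.25 × 29.530 = 7.383 d.
So 6.383 days remain (7.383 − 1.0).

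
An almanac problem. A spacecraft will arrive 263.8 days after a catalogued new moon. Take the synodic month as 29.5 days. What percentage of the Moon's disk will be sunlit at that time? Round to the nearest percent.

3%

Reduce mod P: 263.8 − 8×29.5 = 27.80 d into the current lunation.
Phase angle: θ = 360°·(27.80 d)/(29.5 d) = 339.3°.
With cos θ = 0.935, the lit fraction is (1 − 0.935)/2 ≈ 0.032, so 3%.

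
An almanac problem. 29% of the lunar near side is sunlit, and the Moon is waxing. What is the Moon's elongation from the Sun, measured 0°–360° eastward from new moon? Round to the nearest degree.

From f = (1 − cos θ)/2: cos θ = 1 − 2×0.29 = 0.420; arccos → 65.2°.
The Moon is waxing (0°–180°), so θ = 65.2° directly.

65°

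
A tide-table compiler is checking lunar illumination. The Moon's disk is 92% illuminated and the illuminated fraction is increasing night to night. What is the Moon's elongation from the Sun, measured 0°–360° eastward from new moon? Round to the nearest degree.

147°

From f = (1 − cos θ)/2: cos θ = 1 − 2×0.92 = -0.840; arccos → 147.1°.
Waxing ⇒ before full, so θ = 147.1°.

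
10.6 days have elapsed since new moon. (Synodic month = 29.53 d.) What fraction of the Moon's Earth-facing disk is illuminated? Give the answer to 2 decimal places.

Elongation θ = 360° × 10.6/29.53 ≈ 129.2°.
Illuminated fraction = (1 − cos 129.2°)/2 = (1 − (-0.632))/2 ≈ 0.816.

0.82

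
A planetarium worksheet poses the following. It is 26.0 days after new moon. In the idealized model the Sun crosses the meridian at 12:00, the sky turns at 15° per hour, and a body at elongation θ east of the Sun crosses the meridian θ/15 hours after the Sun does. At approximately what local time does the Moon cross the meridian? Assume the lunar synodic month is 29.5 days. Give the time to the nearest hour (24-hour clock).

Phase angle: θ = 360°·(26.0 d)/(29.5 d) = 317.3°.
Delay after the Sun = 317.3° / (15°/h) ≈ 21.15 h.
12:00 + 21.15 h ≈ 09:09 → 09:00 to the nearest hour.

09:00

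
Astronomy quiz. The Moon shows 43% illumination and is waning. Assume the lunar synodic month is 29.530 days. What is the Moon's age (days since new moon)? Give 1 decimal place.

Invert f = (1 − cos θ)/2 to get cos θ = 1 − 2(0.43) = 0.140, hence θ₀ = arccos 0.140 = 82.0°.
Since the Moon is past full (waning), take the reflex angle: θ = 360° − 82.0° = 278.0°.
At 360°/29.530 d per day, 278.0° corresponds to 22.81 days.

22.8 days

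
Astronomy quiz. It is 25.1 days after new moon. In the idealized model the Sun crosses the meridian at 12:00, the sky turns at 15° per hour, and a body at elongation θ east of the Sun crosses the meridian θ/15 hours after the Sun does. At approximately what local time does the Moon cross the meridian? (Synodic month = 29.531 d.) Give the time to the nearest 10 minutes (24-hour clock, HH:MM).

08:20

Phase angle: θ = 360°·(25.1 d)/(29.531 d) = 306.0°.
At 15° of sky rotation per hour, 306.0° corresponds to a 20.40 h lag.
12:00 + 20.399 h ≈ 08:24 → 08:20 to the nearest ten minutes.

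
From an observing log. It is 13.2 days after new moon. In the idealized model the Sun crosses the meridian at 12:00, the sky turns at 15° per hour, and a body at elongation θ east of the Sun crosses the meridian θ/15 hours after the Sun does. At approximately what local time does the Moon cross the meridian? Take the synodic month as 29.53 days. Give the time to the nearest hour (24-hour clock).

23:00

Elongation θ = 360° × 13.2/29.53 ≈ 160.9°.
At 15° of sky rotation per hour, 160.9° corresponds to a 10.73 h lag.
12:00 + 10.73 h ≈ 22:44 → 23:00 to the nearest hour.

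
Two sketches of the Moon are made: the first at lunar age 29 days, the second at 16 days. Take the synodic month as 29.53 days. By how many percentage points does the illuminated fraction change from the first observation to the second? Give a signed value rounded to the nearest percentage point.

+98 pp

First observation: θ = 360°·29/29.53 = 353.5°, so f = 0.003.
Second observation: θ = 195.1°, f = 0.983.
Δf = 0.983 − 0.003 = +0.980, i.e. +98 pp.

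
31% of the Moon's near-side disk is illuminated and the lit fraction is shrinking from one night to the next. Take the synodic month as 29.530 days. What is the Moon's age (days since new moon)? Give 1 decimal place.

cos θ = 1 − 2f = 0.380, giving a principal value of 67.7°.
A waning Moon lies in 180°–360°, so θ = 360° − 67.7° = 292.3°.
Age = 29.530 × 292.3°/360° ≈ 23.98 days.

24.0 days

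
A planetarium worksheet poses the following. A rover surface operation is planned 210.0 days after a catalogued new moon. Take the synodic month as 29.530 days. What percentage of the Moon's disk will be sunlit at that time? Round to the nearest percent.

12%

210.0 d spans 7 complete synodic months (7 × 29.530 = 206.71 d) plus 3.29 d.
Phase angle: θ = 360°·(3.29 d)/(29.530 d) = 40.1°.
Illuminated fraction = (1 − cos 40.1°)/2 = (1 − 0.765)/2 ≈ 0.118, so 12%.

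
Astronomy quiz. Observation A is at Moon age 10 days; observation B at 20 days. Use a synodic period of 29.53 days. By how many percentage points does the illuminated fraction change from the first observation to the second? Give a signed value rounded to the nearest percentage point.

-4 percentage points

θ₁ = 360° × 10/29.53 = 121.9°, f₁ = (1 − cos θ₁)/2 = 0.764.
θ₂ = 360° × 20/29.53 = 243.8°, f₂ = (1 − cos θ₂)/2 = 0.721.
Change = f₂ − f₁ = -0.044 → -4 percentage points.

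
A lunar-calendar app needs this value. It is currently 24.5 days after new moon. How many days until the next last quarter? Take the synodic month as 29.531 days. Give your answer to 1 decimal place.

Last quarter occurs at elongation 270°, i.e. at age 29.531 × 270/360 = 22.148 d.
Already past this cycle's last quarter; the next is at 22.148 + 29.531 = 51.679 d, so 51.679 − 24.5 = 27.179 days.

27.2 days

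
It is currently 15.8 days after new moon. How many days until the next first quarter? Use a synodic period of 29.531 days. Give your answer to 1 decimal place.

First quarter occurs at elongation 90°, i.e. at age 29.531 × 90/360 = 7.383 d.
Already past this cycle's first quarter; the next is at 7.383 + 29.531 = 36.914 d, so 36.914 − 15.8 = 21.114 days.

21.1 days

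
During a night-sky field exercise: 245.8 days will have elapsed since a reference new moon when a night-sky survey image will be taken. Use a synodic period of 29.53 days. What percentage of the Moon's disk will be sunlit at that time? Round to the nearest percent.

72%

245.8/29.53 = 8.324 lunations, so 8 complete cycles and 9.56 d into the next.
Elongation θ = 360° × 9.56/29.53 ≈ 116.5°.
With cos θ = (-0.447), the lit fraction is (1 − (-0.447))/2 ≈ 0.723, so 72%.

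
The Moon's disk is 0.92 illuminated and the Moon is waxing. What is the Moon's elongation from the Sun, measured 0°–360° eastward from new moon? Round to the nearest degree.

cos θ = 1 − 2f = -0.840, giving a principal value of 147.1°.
Before full moon the principal value applies: θ = 147.1°.

147°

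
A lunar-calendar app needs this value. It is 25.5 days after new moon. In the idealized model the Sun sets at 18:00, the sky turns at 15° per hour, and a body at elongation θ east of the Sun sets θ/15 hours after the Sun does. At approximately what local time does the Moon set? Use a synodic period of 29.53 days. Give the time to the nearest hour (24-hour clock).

15:00

Phase angle: θ = 360°·(25.5 d)/(29.53 d) = 310.9°.
Delay after the Sun = 310.9° / (15°/h) ≈ 20.72 h.
18:00 + 20.72 h ≈ 14:43 → 15:00 to the nearest hour.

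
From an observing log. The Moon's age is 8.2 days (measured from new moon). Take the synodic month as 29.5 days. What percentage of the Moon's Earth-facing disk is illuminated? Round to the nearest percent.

The Moon has covered 8.2/29.5 of its cycle, so θ ≈ 360° × 8.2/29.5 = 100.1°.
With cos θ = (-0.175), the lit fraction is (1 − (-0.175))/2 ≈ 0.587, so 59%.

59%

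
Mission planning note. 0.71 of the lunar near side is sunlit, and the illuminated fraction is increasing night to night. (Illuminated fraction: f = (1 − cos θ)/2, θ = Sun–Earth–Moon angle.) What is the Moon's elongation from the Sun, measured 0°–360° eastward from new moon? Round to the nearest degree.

Invert f = (1 − cos θ)/2 to get cos θ = 1 − 2(0.71) = -0.420, hence θ₀ = arccos -0.420 = 114.8°.
Waxing ⇒ before full, so θ = 114.8°.

115°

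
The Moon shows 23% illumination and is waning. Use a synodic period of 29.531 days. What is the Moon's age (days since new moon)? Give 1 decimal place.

24.8 days

cos θ = 1 − 2f = 0.540, giving a principal value of 57.3°.
A waning Moon lies in 180°–360°, so θ = 360° − 57.3° = 302.7°.
Age = 29.531 × 302.7°/360° ≈ 24.83 days.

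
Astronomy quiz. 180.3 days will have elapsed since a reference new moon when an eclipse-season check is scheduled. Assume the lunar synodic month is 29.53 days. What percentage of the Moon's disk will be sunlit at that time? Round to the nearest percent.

11%

180.3 d spans 6 complete synodic months (6 × 29.53 = 177.18 d) plus 3.12 d.
The Moon has covered 3.12/29.53 of its cycle, so θ ≈ 360° × 3.12/29.53 = 38.0°.
Illuminated fraction = (1 − cos 38.0°)/2 = (1 − 0.788)/2 ≈ 0.106, so 11%.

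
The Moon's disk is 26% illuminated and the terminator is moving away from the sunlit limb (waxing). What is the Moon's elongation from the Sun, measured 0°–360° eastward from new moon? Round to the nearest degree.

cos θ = 1 − 2f = 0.480, giving a principal value of 61.3°.
Before full moon the principal value applies: θ = 61.3°.

61°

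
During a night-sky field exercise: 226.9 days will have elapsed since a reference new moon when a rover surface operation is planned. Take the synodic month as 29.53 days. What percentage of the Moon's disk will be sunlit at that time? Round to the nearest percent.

70%

226.9 d spans 7 complete synodic months (7 × 29.53 = 206.71 d) plus 20.19 d.
Elongation θ = 360° × 20.19/29.53 ≈ 246.1°.
Illuminated fraction = (1 − cos 246.1°)/2 = (1 − (-0.405))/2 ≈ 0.702, so 70%.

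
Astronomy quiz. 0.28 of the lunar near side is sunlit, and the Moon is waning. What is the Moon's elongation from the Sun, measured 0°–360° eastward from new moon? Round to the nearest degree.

cos θ = 1 − 2f = 0.440, giving a principal value of 63.9°.
A waning Moon lies in 180°–360°, so θ = 360° − 63.9° = 296.1°.

296°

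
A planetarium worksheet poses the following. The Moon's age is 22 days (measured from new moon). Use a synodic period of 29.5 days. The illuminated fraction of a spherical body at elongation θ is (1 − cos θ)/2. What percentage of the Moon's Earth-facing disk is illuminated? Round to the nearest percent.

51%

The Moon has covered 22/29.5 of its cycle, so θ ≈ 360° × 22/29.5 = 268.5°.
cos 268.5° = (-0.027), so f = (1 − (-0.027))/2 = 0.513, so 51%.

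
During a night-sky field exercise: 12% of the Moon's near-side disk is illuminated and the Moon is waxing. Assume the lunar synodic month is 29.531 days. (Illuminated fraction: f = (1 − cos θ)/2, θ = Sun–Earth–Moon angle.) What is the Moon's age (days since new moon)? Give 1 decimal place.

3.3 days

cos θ = 1 − 2f = 0.760, giving a principal value of 40.5°.
The Moon is waxing (0°–180°), so θ = 40.5° directly.
Age = 29.531 × 40.5°/360° ≈ 3.33 days.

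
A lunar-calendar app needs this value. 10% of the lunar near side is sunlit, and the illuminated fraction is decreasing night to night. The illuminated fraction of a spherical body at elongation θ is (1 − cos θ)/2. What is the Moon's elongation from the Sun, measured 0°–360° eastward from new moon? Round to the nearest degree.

cos θ = 1 − 2f = 0.800, giving a principal value of 36.9°.
Waning ⇒ past full, so θ = 360° − 36.9° = 323.1°.

323°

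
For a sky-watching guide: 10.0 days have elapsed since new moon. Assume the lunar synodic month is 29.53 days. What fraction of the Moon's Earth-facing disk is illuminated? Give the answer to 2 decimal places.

0.76

Phase angle: θ = 360°·(10.0 d)/(29.53 d) = 121.9°.
With cos θ = (-0.529), the lit fraction is (1 − (-0.529))/2 ≈ 0.764.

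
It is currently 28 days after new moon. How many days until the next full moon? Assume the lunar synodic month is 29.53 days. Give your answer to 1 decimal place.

16.3 days

Full moon occurs at elongation 180°, i.e. at age 29.53 × 180/360 = 14.765 d.
Already past this cycle's full moon; the next is at 14.765 + 29.53 = 44.295 d, so 44.295 − 28 = 16.295 days.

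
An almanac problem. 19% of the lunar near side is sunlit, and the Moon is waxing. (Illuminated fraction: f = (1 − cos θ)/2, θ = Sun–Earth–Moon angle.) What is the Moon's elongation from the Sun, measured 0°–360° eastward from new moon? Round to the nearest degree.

From f = (1 − cos θ)/2: cos θ = 1 − 2×0.19 = 0.620; arccos → 51.7°.
Before full moon the principal value applies: θ = 51.7°.

52°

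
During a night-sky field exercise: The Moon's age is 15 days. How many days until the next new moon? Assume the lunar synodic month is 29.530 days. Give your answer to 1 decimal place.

14.5 days

One full lunation from the last new moon is 29.530 d; remaining = 29.530 − 15 = 14.530 d.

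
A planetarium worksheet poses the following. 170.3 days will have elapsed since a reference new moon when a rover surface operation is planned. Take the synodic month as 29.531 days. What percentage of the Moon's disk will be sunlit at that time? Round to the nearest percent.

Reduce mod P: 170.3 − 5×29.531 = 22.65 d into the current lunation.
The Moon has covered 22.65/29.531 of its cycle, so θ ≈ 360° × 22.65/29.531 = 276.1°.
With cos θ = 0.105, the lit fraction is (1 − 0.105)/2 ≈ 0.447, so 45%.

45%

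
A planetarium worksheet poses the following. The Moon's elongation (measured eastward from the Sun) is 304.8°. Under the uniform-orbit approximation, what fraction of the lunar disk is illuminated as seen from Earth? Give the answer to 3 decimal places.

cos 304.8° = 0.571, so f = (1 − 0.571)/2 = 0.215.

0.215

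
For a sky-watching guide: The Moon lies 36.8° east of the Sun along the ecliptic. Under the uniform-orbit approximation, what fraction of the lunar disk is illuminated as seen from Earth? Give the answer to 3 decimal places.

cos 36.8° = 0.801, so f = (1 − 0.801)/2 = 0.100.

0.100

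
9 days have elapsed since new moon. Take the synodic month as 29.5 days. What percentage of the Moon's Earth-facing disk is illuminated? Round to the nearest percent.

67%

The Moon has covered 9/29.5 of its cycle, so θ ≈ 360° × 9/29.5 = 109.8°.
cos 109.8° = (-0.339), so f = (1 − (-0.339))/2 = 0.670, so 67%.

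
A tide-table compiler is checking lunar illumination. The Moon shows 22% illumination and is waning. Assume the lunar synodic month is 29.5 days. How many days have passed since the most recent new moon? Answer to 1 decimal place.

cos θ = 1 − 2f = 0.560, giving a principal value of 55.9°.
A waning Moon lies in 180°–360°, so θ = 360° − 55.9° = 304.1°.
That fraction of the synodic month is 304.1/360 × 29.5 d ≈ 24.92 d.

24.9 days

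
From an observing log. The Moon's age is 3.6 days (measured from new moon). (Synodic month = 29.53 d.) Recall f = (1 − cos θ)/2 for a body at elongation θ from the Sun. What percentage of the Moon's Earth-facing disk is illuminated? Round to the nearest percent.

14%

Phase angle: θ = 360°·(3.6 d)/(29.53 d) = 43.9°.
With cos θ = 0.721, the lit fraction is (1 − 0.721)/2 ≈ 0.140, so 14%.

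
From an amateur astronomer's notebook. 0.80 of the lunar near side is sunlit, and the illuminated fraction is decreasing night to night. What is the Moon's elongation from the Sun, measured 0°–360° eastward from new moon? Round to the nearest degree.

Invert f = (1 − cos θ)/2 to get cos θ = 1 − 2(0.80) = -0.600, hence θ₀ = arccos -0.600 = 126.9°.
Since the Moon is past full (waning), take the reflex angle: θ = 360° − 126.9° = 233.1°.

233°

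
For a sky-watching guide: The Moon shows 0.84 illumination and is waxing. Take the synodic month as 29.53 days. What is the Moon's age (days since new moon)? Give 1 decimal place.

From f = (1 − cos θ)/2: cos θ = 1 − 2×0.84 = -0.680; arccos → 132.8°.
The Moon is waxing (0°–180°), so θ = 132.8° directly.
Age = 29.53 × 132.8°/360° ≈ 10.90 days.

10.9 days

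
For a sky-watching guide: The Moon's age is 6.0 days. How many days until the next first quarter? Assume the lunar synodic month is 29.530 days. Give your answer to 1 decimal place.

1.4 days

First quarter occurs at elongation 90°, i.e. at age 29.530 × 90/360 = 7.383 d.
That is 7.383 − 6.0 = 1.383 days ahead.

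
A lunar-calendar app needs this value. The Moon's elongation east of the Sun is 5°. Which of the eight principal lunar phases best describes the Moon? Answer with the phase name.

The new moon sector spans roughly -22°–22°; 5° falls inside it.

new moon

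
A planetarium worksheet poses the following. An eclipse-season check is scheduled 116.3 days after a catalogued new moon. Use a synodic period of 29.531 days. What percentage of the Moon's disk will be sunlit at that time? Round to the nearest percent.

116.3 d spans 3 complete synodic months (3 × 29.531 = 88.59 d) plus 27.71 d.
Phase angle: θ = 360°·(27.71 d)/(29.531 d) = 337.8°.
cos 337.8° = 0.926, so f = (1 − 0.926)/2 = 0.037, so 4%.

4%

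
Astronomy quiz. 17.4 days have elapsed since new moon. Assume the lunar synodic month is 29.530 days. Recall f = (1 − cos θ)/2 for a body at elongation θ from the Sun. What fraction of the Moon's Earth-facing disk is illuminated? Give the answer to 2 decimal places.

0.92

Phase angle: θ = 360°·(17.4 d)/(29.530 d) = 212.1°.
cos 212.1° = (-0.847), so f = (1 − (-0.847))/2 = 0.923.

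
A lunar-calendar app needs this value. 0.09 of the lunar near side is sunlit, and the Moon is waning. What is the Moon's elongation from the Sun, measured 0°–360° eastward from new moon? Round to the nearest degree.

cos θ = 1 − 2f = 0.820, giving a principal value of 34.9°.
A waning Moon lies in 180°–360°, so θ = 360° − 34.9° = 325.1°.

325°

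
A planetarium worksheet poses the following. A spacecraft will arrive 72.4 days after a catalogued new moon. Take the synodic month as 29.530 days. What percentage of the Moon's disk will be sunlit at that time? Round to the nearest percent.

72.4 d spans 2 complete synodic months (2 × 29.530 = 59.06 d) plus 13.34 d.
The Moon has covered 13.34/29.530 of its cycle, so θ ≈ 360° × 13.34/29.530 = 162.6°.
Illuminated fraction = (1 − cos 162.6°)/2 = (1 − (-0.954))/2 ≈ 0.977, so 98%.

98%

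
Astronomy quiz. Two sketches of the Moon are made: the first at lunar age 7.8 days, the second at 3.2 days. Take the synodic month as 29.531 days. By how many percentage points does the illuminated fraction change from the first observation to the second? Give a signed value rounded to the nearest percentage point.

-43 pp

θ₁ = 360° × 7.8/29.531 = 95.1°, f₁ = (1 − cos θ₁)/2 = 0.544.
θ₂ = 360° × 3.2/29.531 = 39.0°, f₂ = (1 − cos θ₂)/2 = 0.111.
Change = f₂ − f₁ = -0.433 → -43 percentage points.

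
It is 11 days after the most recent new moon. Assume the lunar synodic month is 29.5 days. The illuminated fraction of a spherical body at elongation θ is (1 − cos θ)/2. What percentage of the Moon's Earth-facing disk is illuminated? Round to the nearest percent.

85%

Elongation θ = 360° × 11/29.5 ≈ 134.2°.
cos 134.2° = (-0.698), so f = (1 − (-0.698))/2 = 0.849, so 85%.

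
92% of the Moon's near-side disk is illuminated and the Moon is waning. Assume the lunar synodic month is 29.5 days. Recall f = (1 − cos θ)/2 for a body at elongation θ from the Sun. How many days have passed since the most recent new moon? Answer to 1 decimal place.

Invert f = (1 − cos θ)/2 to get cos θ = 1 − 2(0.92) = -0.840, hence θ₀ = arccos -0.840 = 147.1°.
A waning Moon lies in 180°–360°, so θ = 360° − 147.1° = 212.9°.
At 360°/29.5 d per day, 212.9° corresponds to 17.44 days.

17.4 days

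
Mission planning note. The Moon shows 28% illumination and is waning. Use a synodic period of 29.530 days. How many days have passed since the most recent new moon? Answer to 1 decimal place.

Invert f = (1 − cos θ)/2 to get cos θ = 1 − 2(0.28) = 0.440, hence θ₀ = arccos 0.440 = 63.9°.
Since the Moon is past full (waning), take the reflex angle: θ = 360° − 63.9° = 296.1°.
Age = 29.530 × 296.1°/360° ≈ 24.29 days.

24.3 days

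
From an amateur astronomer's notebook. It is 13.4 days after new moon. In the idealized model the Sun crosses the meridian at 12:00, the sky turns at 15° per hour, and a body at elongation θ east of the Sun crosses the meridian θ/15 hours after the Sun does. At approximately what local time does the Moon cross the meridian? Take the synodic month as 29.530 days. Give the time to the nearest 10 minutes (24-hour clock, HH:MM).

Phase angle: θ = 360°·(13.4 d)/(29.530 d) = 163.4°.
Delay after the Sun = 163.4° / (15°/h) ≈ 10.89 h.
12:00 + 10.891 h ≈ 22:53 → 22:50 to the nearest ten minutes.

22:50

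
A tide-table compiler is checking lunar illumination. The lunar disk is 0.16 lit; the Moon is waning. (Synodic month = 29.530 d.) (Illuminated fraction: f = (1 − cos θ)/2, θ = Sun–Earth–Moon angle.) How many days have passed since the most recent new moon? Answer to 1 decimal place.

25.7 days

From f = (1 − cos θ)/2: cos θ = 1 − 2×0.16 = 0.680; arccos → 47.2°.
Since the Moon is past full (waning), take the reflex angle: θ = 360° − 47.2° = 312.8°.
At 360°/29.530 d per day, 312.8° corresponds to 25.66 days.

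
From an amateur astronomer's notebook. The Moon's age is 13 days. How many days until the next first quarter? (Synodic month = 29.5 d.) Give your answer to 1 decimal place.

First quarter is 0.25 of the way through the cycle: age 0.25 × 29.5 = 7.375 d.
This lunation's first quarter (7.375 d) has passed, so add one period: 36.875 − 13 = 23.875 days.

23.9 days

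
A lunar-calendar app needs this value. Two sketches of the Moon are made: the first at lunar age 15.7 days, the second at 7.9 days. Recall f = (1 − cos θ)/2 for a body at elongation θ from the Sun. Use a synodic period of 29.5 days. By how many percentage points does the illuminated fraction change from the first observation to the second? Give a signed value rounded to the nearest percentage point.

-43 percentage points

First observation: θ = 360°·15.7/29.5 = 191.6°, so f = 0.990.
Second observation: θ = 96.4°, f = 0.556.
Δf = 0.556 − 0.990 = -0.434, i.e. -43 pp.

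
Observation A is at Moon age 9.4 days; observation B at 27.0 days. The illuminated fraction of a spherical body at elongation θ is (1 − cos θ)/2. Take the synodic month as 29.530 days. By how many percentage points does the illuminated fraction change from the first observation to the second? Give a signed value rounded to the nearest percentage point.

-64 pp

First observation: θ = 360°·9.4/29.530 = 114.6°, so f = 0.708.
Second observation: θ = 329.2°, f = 0.071.
Δf = 0.071 − 0.708 = -0.637, i.e. -64 pp.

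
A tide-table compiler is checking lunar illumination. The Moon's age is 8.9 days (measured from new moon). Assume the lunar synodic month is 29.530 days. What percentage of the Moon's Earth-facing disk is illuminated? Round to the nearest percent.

66%

Phase angle: θ = 360°·(8.9 d)/(29.530 d) = 108.5°.
With cos θ = (-0.317), the lit fraction is (1 − (-0.317))/2 ≈ 0.659, so 66%.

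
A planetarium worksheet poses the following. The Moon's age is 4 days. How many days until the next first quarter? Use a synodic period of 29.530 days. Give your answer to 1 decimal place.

First quarter is 0.25 of the way through the cycle: age 0.25 × 29.530 = 7.383 d.
So 3.383 days remain (7.383 − 4).

3.4 days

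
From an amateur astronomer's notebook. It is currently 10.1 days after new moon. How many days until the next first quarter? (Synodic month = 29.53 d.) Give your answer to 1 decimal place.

26.8 days

First quarter is 0.25 of the way through the cycle: age 0.25 × 29.53 = 7.383 d.
Already past this cycle's first quarter; the next is at 7.383 + 29.53 = 36.913 d, so 36.913 − 10.1 = 26.813 days.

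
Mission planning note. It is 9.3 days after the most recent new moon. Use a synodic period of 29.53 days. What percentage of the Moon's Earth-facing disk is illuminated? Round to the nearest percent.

Elongation θ = 360° × 9.3/29.53 ≈ 113.4°.
cos 113.4° = (-0.397), so f = (1 − (-0.397))/2 = 0.698, so 70%.

70%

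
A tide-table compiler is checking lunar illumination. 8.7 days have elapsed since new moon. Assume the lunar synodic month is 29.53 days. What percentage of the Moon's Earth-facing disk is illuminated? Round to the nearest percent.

Elongation θ = 360° × 8.7/29.53 ≈ 106.1°.
With cos θ = (-0.277), the lit fraction is (1 − (-0.277))/2 ≈ 0.638, so 64%.

64%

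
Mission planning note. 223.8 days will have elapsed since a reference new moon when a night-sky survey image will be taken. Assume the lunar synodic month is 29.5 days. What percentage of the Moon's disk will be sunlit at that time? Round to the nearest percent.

223.8/29.5 = 7.586 lunations, so 7 complete cycles and 17.30 d into the next.
The Moon has covered 17.30/29.5 of its cycle, so θ ≈ 360° × 17.30/29.5 = 211.1°.
Illuminated fraction = (1 − cos 211.1°)/2 = (1 − (-0.856))/2 ≈ 0.928, so 93%.

93%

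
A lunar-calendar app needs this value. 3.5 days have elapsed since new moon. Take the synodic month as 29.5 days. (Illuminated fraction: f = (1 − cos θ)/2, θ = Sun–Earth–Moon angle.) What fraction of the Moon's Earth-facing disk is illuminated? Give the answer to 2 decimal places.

The Moon has covered 3.5/29.5 of its cycle, so θ ≈ 360° × 3.5/29.5 = 42.7°.
Illuminated fraction = (1 − cos 42.7°)/2 = (1 − 0.735)/2 ≈ 0.133.

0.13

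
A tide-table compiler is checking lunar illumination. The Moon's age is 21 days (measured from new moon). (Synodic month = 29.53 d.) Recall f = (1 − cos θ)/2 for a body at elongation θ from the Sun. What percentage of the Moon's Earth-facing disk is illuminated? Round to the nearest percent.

The Moon has covered 21/29.53 of its cycle, so θ ≈ 360° × 21/29.53 = 256.0°.
cos 256.0° = (-0.242), so f = (1 − (-0.242))/2 = 0.621, so 62%.

62%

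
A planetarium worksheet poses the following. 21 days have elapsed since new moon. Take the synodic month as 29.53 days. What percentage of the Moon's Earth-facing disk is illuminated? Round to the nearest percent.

Phase angle: θ = 360°·(21 d)/(29.53 d) = 256.0°.
cos 256.0° = (-0.242), so f = (1 − (-0.242))/2 = 0.621, so 62%.

62%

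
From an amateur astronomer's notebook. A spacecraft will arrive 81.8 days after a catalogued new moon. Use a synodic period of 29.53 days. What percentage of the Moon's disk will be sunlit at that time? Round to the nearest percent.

44%

81.8 d spans 2 complete synodic months (2 × 29.53 = 59.06 d) plus 22.74 d.
Elongation θ = 360° × 22.74/29.53 ≈ 277.2°.
With cos θ = 0.126, the lit fraction is (1 − 0.126)/2 ≈ 0.437, so 44%.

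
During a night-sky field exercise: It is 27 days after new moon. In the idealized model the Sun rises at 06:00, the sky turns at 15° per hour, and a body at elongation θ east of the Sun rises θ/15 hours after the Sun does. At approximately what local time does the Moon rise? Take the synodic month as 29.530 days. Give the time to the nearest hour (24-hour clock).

04:00

The Moon has covered 27/29.530 of its cycle, so θ ≈ 360° × 27/29.530 = 329.2°.
Delay after the Sun = 329.2° / (15°/h) ≈ 21.94 h.
06:00 + 21.94 h ≈ 03:57 → 04:00 to the nearest hour.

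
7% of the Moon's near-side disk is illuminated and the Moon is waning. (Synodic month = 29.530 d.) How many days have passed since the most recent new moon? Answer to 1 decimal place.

27.0 days

Invert f = (1 − cos θ)/2 to get cos θ = 1 − 2(0.07) = 0.860, hence θ₀ = arccos 0.860 = 30.7°.
Since the Moon is past full (waning), take the reflex angle: θ = 360° − 30.7° = 329.3°.
Age = 29.530 × 329.3°/360° ≈ 27.01 days.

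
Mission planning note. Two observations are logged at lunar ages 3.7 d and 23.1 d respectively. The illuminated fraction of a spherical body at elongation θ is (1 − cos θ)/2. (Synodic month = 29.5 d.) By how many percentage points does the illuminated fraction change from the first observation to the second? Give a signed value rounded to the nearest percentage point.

θ₁ = 360° × 3.7/29.5 = 45.2°, f₁ = (1 − cos θ₁)/2 = 0.147.
θ₂ = 360° × 23.1/29.5 = 281.9°, f₂ = (1 − cos θ₂)/2 = 0.397.
Change = f₂ − f₁ = +0.250 → +25 percentage points.

+25 pp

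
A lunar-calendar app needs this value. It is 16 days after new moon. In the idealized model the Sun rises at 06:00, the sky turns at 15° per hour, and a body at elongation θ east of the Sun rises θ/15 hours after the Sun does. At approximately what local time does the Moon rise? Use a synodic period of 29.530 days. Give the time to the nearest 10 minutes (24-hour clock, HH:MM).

19:00

Elongation θ = 360° × 16/29.530 ≈ 195.1°.
Delay after the Sun = 195.1° / (15°/h) ≈ 13.00 h.
06:00 + 13.004 h ≈ 19:00 → 19:00 to the nearest ten minutes.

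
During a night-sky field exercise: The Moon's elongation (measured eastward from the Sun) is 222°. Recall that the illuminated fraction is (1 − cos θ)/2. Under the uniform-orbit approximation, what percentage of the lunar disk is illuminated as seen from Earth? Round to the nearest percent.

cos 222° = (-0.743), so f = (1 − (-0.743))/2 = 0.872, i.e. 87%.

87%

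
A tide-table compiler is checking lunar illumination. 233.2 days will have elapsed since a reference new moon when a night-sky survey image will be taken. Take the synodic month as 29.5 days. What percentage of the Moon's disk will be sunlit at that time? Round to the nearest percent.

233.2 d spans 7 complete synodic months (7 × 29.5 = 206.50 d) plus 26.70 d.
Elongation θ = 360° × 26.70/29.5 ≈ 325.8°.
cos 325.8° = 0.827, so f = (1 − 0.827)/2 = 0.086, so 9%.

9%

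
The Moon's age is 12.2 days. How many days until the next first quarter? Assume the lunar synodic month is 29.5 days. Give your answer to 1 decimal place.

24.7 days

First quarter is 0.25 of the way through the cycle: age 0.25 × 29.5 = 7.375 d.
This lunation's first quarter (7.375 d) has passed, so add one period: 36.875 − 12.2 = 24.675 days.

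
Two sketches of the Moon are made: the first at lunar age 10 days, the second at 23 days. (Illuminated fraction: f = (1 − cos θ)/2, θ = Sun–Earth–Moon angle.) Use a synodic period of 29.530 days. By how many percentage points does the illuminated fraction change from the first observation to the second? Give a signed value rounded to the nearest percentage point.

-35 pp

First observation: θ = 360°·10/29.530 = 121.9°, so f = 0.764.
Second observation: θ = 280.4°, f = 0.410.
Δf = 0.410 − 0.764 = -0.354, i.e. -35 pp.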